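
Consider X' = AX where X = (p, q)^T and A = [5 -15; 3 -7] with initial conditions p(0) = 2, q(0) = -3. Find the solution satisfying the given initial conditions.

p(t) = 19e^(-t)sin(3t) + 2e^(-t)cos(3t), q(t) = 8e^(-t)sin(3t) - 3e^(-t)cos(3t)

Coefficient matrix A = [[5, -15], [3, -7]].
Characteristic polynomial det(A - λI) = λ^2 + 2λ + 10 = 0.
Eigenvalues λ = -1 ± 3i (complex conjugate pair).
For λ=-1+3i: an eigenvector is (1,0) - i(2,1) = (1 - 2i, 0 - i).
A real fundamental pair from Re and Im of e^((-1+3i)t)v: X_1 = e^(-t)(cos(3t)·(1,0) + sin(3t)·(2,1)), X_2 = e^(-t)(sin(3t)·(1,0) - cos(3t)·(2,1)).
General solution: K_1X_1 + K_2X_2.
Applying p(0)=2, q(0)=-3 gives K_1=8, K_2=3.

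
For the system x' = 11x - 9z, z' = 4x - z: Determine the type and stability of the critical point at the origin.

unstable improper node

A = [[11,-9],[4,-1]]; det(A-λI) = λ^2 - 10λ + 25.
repeated λ = 5 with a single eigenvector.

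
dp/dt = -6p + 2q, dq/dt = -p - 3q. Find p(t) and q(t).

p(t) = 2C_1e^(-5t) + C_2e^(-4t), q(t) = C_1e^(-5t) + C_2e^(-4t)

Coefficient matrix A = [[-6, 2], [-1, -3]].
Characteristic polynomial det(A - λI) = λ^2 + 9λ + 20 = 0.
Eigenvalues λ = -5, -4.
For λ=-5: (A-λI) row 1 is [-1, 2], so an eigenvector is (2, 1).
For λ=-4: (A-λI) row 1 is [-2, 2], so an eigenvector is (1, 1).
General solution: C_1e^(-5t)(2,1) + C_2e^(-4t)(1,1).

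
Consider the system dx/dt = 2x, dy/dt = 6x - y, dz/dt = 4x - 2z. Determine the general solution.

x(t) = C_1e^(2t), y(t) = 2C_1e^(2t) + C_2e^(-t), z(t) = C_1e^(2t) + C_3e^(-2t)

Coefficient matrix A = [[2, 0, 0], [6, -1, 0], [4, 0, -2]].
det(A - λI) = 0 gives eigenvalues λ = 2, -1, -2.
For λ=2: eigenvector (1,2,1).
For λ=-1: eigenvector (0,1,0).
For λ=-2: eigenvector (0,0,1).
General solution: C_1e^(2t)(1,2,1) + C_2e^(-t)(0,1,0) + C_3e^(-2t)(0,0,1).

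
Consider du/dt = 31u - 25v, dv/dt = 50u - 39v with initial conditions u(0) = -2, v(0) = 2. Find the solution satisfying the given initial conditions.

Coefficient matrix A = [[31, -25], [50, -39]].
Characteristic polynomial det(A - λI) = λ^2 + 8λ + 41 = 0.
Eigenvalues λ = -4 ± 5i (complex conjugate pair).
For λ=-4+5i: an eigenvector is (2,3) - i(-1,-1) = (2 + i, 3 + i).
A real fundamental pair from Re and Im of e^((-4+5i)t)v: X_1 = e^(-4t)(cos(5t)·(2,3) + sin(5t)·(-1,-1)), X_2 = e^(-4t)(sin(5t)·(2,3) - cos(5t)·(-1,-1)).
General solution: c_1X_1 + c_2X_2.
Applying u(0)=-2, v(0)=2 gives c_1=4, c_2=-10.

u(t) = -24e^(-4t)sin(5t) - 2e^(-4t)cos(5t), v(t) = -34e^(-4t)sin(5t) + 2e^(-4t)cos(5t)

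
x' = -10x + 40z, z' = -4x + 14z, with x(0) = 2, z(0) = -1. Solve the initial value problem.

Coefficient matrix A = [[-10, 40], [-4, 14]].
Characteristic polynomial det(A - λI) = λ^2 - 4λ + 20 = 0.
Eigenvalues λ = 2 ± 4i (complex conjugate pair).
For λ=2+4i: an eigenvector is (-3,-1) - i(-1,0) = (-3 + i, -1).
A real fundamental pair from Re and Im of e^((2+4i)t)v: X_1 = e^(2t)(cos(4t)·(-3,-1) + sin(4t)·(-1,0)), X_2 = e^(2t)(sin(4t)·(-3,-1) - cos(4t)·(-1,0)).
General solution: c_1X_1 + c_2X_2.
Applying x(0)=2, z(0)=-1 gives c_1=1, c_2=5.

x(t) = -16e^(2t)sin(4t) + 2e^(2t)cos(4t), z(t) = -5e^(2t)sin(4t) - e^(2t)cos(4t)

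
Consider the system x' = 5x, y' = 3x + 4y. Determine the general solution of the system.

Coefficient matrix A = [[5, 0], [3, 4]].
Characteristic polynomial det(A - λI) = λ^2 - 9λ + 20 = 0.
Eigenvalues λ = 4, 5.
For λ=4: (A-λI) row 1 is [1, 0], so an eigenvector is (0, 1).
For λ=5: (A-λI) row 2 is [3, -1], so an eigenvector is (-1, -3).
General solution: c_1e^(4t)(0,1) + c_2e^(5t)(-1,-3).

x(t) = -c_2e^(5t), y(t) = c_1e^(4t) - 3c_2e^(5t)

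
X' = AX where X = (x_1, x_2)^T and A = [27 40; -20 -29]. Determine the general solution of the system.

Coefficient matrix A = [[27, 40], [-20, -29]].
Characteristic polynomial det(A - λI) = λ^2 + 2λ + 17 = 0.
Eigenvalues λ = -1 ± 4i (complex conjugate pair).
For λ=-1+4i: an eigenvector is (-3,2) - i(-1,1) = (-3 + i, 2 - i).
A real fundamental pair from Re and Im of e^((-1+4i)t)v: X_1 = e^(-t)(cos(4t)·(-3,2) + sin(4t)·(-1,1)), X_2 = e^(-t)(sin(4t)·(-3,2) - cos(4t)·(-1,1)).
General solution: c_1X_1 + c_2X_2.

x_1(t) = -c_1e^(-t)sin(4t) - 3c_1e^(-t)cos(4t) - 3c_2e^(-t)sin(4t) + c_2e^(-t)cos(4t), x_2(t) = c_1e^(-t)sin(4t) + 2c_1e^(-t)cos(4t) + 2c_2e^(-t)sin(4t) - c_2e^(-t)cos(4t)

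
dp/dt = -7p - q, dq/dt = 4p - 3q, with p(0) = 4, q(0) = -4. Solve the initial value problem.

Coefficient matrix A = [[-7, -1], [4, -3]].
Characteristic polynomial det(A - λI) = λ^2 + 10λ + 25 = 0.
Single eigenvalue λ = -5 with algebraic multiplicity 2.
Eigenvector v = (1,-2); generalized eigenvector w with (A-λI)w=v is (0,-1).
General solution: e^(-5t)[c_1·v + c_2·(t·v + w)].
Applying p(0)=4, q(0)=-4 gives c_1=4, c_2=-4.

p(t) = -4te^(-5t) + 4e^(-5t), q(t) = 8te^(-5t) - 4e^(-5t)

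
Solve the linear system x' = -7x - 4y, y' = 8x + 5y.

Coefficient matrix A = [[-7, -4], [8, 5]].
Characteristic polynomial det(A - λI) = λ^2 + 2λ - 3 = 0.
Eigenvalues λ = 1, -3.
For λ=1: (A-λI) row 1 is [-8, -4], so an eigenvector is (-1, 2).
For λ=-3: (A-λI) row 1 is [-4, -4], so an eigenvector is (-1, 1).
General solution: c_1e^(t)(-1,2) + c_2e^(-3t)(-1,1).

x(t) = -c_1e^(t) - c_2e^(-3t), y(t) = 2c_1e^(t) + c_2e^(-3t)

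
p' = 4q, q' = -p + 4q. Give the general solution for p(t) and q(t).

p(t) = -2c_1e^(2t) - 2c_2te^(2t) + 3c_2e^(2t), q(t) = -c_1e^(2t) - c_2te^(2t) + c_2e^(2t)

Coefficient matrix A = [[0, 4], [-1, 4]].
Characteristic polynomial det(A - λI) = λ^2 - 4λ + 4 = 0.
Single eigenvalue λ = 2 with algebraic multiplicity 2.
Eigenvector v = (-2,-1); generalized eigenvector w with (A-λI)w=v is (3,1).
General solution: e^(2t)[c_1·v + c_2·(t·v + w)].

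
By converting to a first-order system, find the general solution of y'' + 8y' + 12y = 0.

Let x_1 = y, x_2 = y'. Then x_1' = x_2 and x_2' = -12x_1 - 8x_2.
A = [[0,1],[-12,-8]]; det(A-λI) = λ^2 + 8λ + 12.
Eigenvalues λ = -2, -6 with eigenvectors (1,-2), (1,-6).

y(t) = c_1e^(-2t) + c_2e^(-6t)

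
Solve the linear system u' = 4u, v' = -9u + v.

u(t) = -c_2e^(4t), v(t) = c_1e^(t) + 3c_2e^(4t)

Coefficient matrix A = [[4, 0], [-9, 1]].
Characteristic polynomial det(A - λI) = λ^2 - 5λ + 4 = 0.
Eigenvalues λ = 1, 4.
For λ=1: (A-λI) row 1 is [3, 0], so an eigenvector is (0, 1).
For λ=4: (A-λI) row 2 is [-9, -3], so an eigenvector is (-1, 3).
General solution: c_1e^(t)(0,1) + c_2e^(4t)(-1,3).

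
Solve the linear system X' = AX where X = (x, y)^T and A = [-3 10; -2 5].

x(t) = -2C_1e^(t)sin(2t) + C_1e^(t)cos(2t) + C_2e^(t)sin(2t) + 2C_2e^(t)cos(2t), y(t) = -C_1e^(t)sin(2t) + C_2e^(t)cos(2t)

Coefficient matrix A = [[-3, 10], [-2, 5]].
Characteristic polynomial det(A - λI) = λ^2 - 2λ + 5 = 0.
Eigenvalues λ = 1 ± 2i (complex conjugate pair).
For λ=1+2i: an eigenvector is (1,0) - i(-2,-1) = (1 + 2i, 0 + i).
A real fundamental pair from Re and Im of e^((1+2i)t)v: X_1 = e^(t)(cos(2t)·(1,0) + sin(2t)·(-2,-1)), X_2 = e^(t)(sin(2t)·(1,0) - cos(2t)·(-2,-1)).
General solution: C_1X_1 + C_2X_2.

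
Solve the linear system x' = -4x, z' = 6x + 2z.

Coefficient matrix A = [[-4, 0], [6, 2]].
Characteristic polynomial det(A - λI) = λ^2 + 2λ - 8 = 0.
Eigenvalues λ = 2, -4.
For λ=2: (A-λI) row 1 is [-6, 0], so an eigenvector is (0, 1).
For λ=-4: (A-λI) row 2 is [6, 6], so an eigenvector is (-1, 1).
General solution: K_1e^(2t)(0,1) + K_2e^(-4t)(-1,1).

x(t) = -K_2e^(-4t), z(t) = K_1e^(2t) + K_2e^(-4t)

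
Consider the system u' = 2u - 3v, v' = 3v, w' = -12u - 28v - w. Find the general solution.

u(t) = -3c_1e^(3t) + c_2e^(2t), v(t) = c_1e^(3t), w(t) = 2c_1e^(3t) - 4c_2e^(2t) + c_3e^(-t)

Coefficient matrix A = [[2, -3, 0], [0, 3, 0], [-12, -28, -1]].
det(A - λI) = 0 gives eigenvalues λ = 3, 2, -1.
For λ=3: eigenvector (-3,1,2).
For λ=2: eigenvector (1,0,-4).
For λ=-1: eigenvector (0,0,1).
General solution: c_1e^(3t)(-3,1,2) + c_2e^(2t)(1,0,-4) + c_3e^(-t)(0,0,1).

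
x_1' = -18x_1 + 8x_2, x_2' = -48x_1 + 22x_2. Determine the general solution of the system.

x_1(t) = K_1e^(-2t) + K_2e^(6t), x_2(t) = 2K_1e^(-2t) + 3K_2e^(6t)

Coefficient matrix A = [[-18, 8], [-48, 22]].
Characteristic polynomial det(A - λI) = λ^2 - 4λ - 12 = 0.
Eigenvalues λ = -2, 6.
For λ=-2: (A-λI) row 1 is [-16, 8], so an eigenvector is (1, 2).
For λ=6: (A-λI) row 1 is [-24, 8], so an eigenvector is (1, 3).
General solution: K_1e^(-2t)(1,2) + K_2e^(6t)(1,3).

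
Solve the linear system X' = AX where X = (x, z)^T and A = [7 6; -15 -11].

x(t) = C_1e^(-2t)sin(3t) - C_1e^(-2t)cos(3t) - C_2e^(-2t)sin(3t) - C_2e^(-2t)cos(3t), z(t) = -C_1e^(-2t)sin(3t) + 2C_1e^(-2t)cos(3t) + 2C_2e^(-2t)sin(3t) + C_2e^(-2t)cos(3t)

Coefficient matrix A = [[7, 6], [-15, -11]].
Characteristic polynomial det(A - λI) = λ^2 + 4λ + 13 = 0.
Eigenvalues λ = -2 ± 3i (complex conjugate pair).
For λ=-2+3i: an eigenvector is (-1,2) - i(1,-1) = (-1 - i, 2 + i).
A real fundamental pair from Re and Im of e^((-2+3i)t)v: X_1 = e^(-2t)(cos(3t)·(-1,2) + sin(3t)·(1,-1)), X_2 = e^(-2t)(sin(3t)·(-1,2) - cos(3t)·(1,-1)).
General solution: C_1X_1 + C_2X_2.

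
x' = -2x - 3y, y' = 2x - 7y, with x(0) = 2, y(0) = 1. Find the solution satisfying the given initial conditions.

Coefficient matrix A = [[-2, -3], [2, -7]].
Characteristic polynomial det(A - λI) = λ^2 + 9λ + 20 = 0.
Eigenvalues λ = -5, -4.
For λ=-5: (A-λI) row 1 is [3, -3], so an eigenvector is (-1, -1).
For λ=-4: (A-λI) row 1 is [2, -3], so an eigenvector is (-3, -2).
General solution: C_1e^(-5t)(-1,-1) + C_2e^(-4t)(-3,-2).
Applying x(0)=2, y(0)=1 gives C_1=1, C_2=-1.

x(t) = 3e^(-4t) - e^(-5t), y(t) = 2e^(-4t) - e^(-5t)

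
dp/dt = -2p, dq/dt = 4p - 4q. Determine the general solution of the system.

Coefficient matrix A = [[-2, 0], [4, -4]].
Characteristic polynomial det(A - λI) = λ^2 + 6λ + 8 = 0.
Eigenvalues λ = -2, -4.
For λ=-2: (A-λI) row 2 is [4, -2], so an eigenvector is (1, 2).
For λ=-4: (A-λI) row 1 is [2, 0], so an eigenvector is (0, -1).
General solution: c_1e^(-2t)(1,2) + c_2e^(-4t)(0,-1).

p(t) = c_1e^(-2t), q(t) = 2c_1e^(-2t) - c_2e^(-4t)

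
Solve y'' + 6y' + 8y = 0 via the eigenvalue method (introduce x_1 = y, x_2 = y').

y(t) = K_1e^(-2t) + K_2e^(-4t)

Let x_1 = y, x_2 = y'. Then x_1' = x_2 and x_2' = -8x_1 - 6x_2.
A = [[0,1],[-8,-6]]; det(A-λI) = λ^2 + 6λ + 8.
Eigenvalues λ = -2, -4 with eigenvectors (1,-2), (1,-4).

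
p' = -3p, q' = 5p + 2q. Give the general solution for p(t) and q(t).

Coefficient matrix A = [[-3, 0], [5, 2]].
Characteristic polynomial det(A - λI) = λ^2 + λ - 6 = 0.
Eigenvalues λ = -3, 2.
For λ=-3: (A-λI) row 2 is [5, 5], so an eigenvector is (-1, 1).
For λ=2: (A-λI) row 1 is [-5, 0], so an eigenvector is (0, -1).
General solution: C_1e^(-3t)(-1,1) + C_2e^(2t)(0,-1).

p(t) = -C_1e^(-3t), q(t) = C_1e^(-3t) - C_2e^(2t)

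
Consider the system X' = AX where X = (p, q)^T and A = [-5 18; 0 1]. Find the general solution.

Coefficient matrix A = [[-5, 18], [0, 1]].
Characteristic polynomial det(A - λI) = λ^2 + 4λ - 5 = 0.
Eigenvalues λ = -5, 1.
For λ=-5: (A-λI) row 1 is [0, 18], so an eigenvector is (1, 0).
For λ=1: (A-λI) row 1 is [-6, 18], so an eigenvector is (-3, -1).
General solution: K_1e^(-5t)(1,0) + K_2e^(t)(-3,-1).

p(t) = K_1e^(-5t) - 3K_2e^(t), q(t) = -K_2e^(t)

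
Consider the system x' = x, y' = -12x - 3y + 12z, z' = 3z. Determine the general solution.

x(t) = K_1e^(t), y(t) = -3K_1e^(t) + 2K_2e^(3t) + K_3e^(-3t), z(t) = K_2e^(3t)

Coefficient matrix A = [[1, 0, 0], [-12, -3, 12], [0, 0, 3]].
det(A - λI) = 0 gives eigenvalues λ = 1, 3, -3.
For λ=1: eigenvector (1,-3,0).
For λ=3: eigenvector (0,2,1).
For λ=-3: eigenvector (0,1,0).
General solution: K_1e^(t)(1,-3,0) + K_2e^(3t)(0,2,1) + K_3e^(-3t)(0,1,0).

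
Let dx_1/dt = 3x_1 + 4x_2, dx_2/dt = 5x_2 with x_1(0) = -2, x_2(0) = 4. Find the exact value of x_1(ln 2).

176

A = [[3,4],[0,5]]; eigenvalues λ = 3, 5.
Eigenvectors: (1,0) for λ=3, (-2,-1) for λ=5.
From the initial condition, c_1 = -10, c_2 = -4.
x_1(ln 2) = (-10)(2^3)(1) + (-4)(2^5)(-2) = 176.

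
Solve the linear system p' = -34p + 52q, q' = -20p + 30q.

Coefficient matrix A = [[-34, 52], [-20, 30]].
Characteristic polynomial det(A - λI) = λ^2 + 4λ + 20 = 0.
Eigenvalues λ = -2 ± 4i (complex conjugate pair).
For λ=-2+4i: an eigenvector is (3,2) - i(2,1) = (3 - 2i, 2 - i).
A real fundamental pair from Re and Im of e^((-2+4i)t)v: X_1 = e^(-2t)(cos(4t)·(3,2) + sin(4t)·(2,1)), X_2 = e^(-2t)(sin(4t)·(3,2) - cos(4t)·(2,1)).
General solution: c_1X_1 + c_2X_2.

p(t) = 2c_1e^(-2t)sin(4t) + 3c_1e^(-2t)cos(4t) + 3c_2e^(-2t)sin(4t) - 2c_2e^(-2t)cos(4t), q(t) = c_1e^(-2t)sin(4t) + 2c_1e^(-2t)cos(4t) + 2c_2e^(-2t)sin(4t) - c_2e^(-2t)cos(4t)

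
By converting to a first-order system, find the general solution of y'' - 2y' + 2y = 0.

y(t) = C_1e^(t)cos(t) + C_2e^(t)sin(t)

Let x_1 = y, x_2 = y'. Then x_1' = x_2 and x_2' = -2x_1 + 2x_2.
A = [[0,1],[-2,2]]; det(A-λI) = λ^2 - 2λ + 2.
Eigenvalues λ = 1 ± i.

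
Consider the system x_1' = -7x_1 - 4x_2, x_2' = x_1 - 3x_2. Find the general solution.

Coefficient matrix A = [[-7, -4], [1, -3]].
Characteristic polynomial det(A - λI) = λ^2 + 10λ + 25 = 0.
Single eigenvalue λ = -5 with algebraic multiplicity 2.
Eigenvector v = (2,-1); generalized eigenvector w with (A-λI)w=v is (-3,1).
General solution: e^(-5t)[c_1·v + c_2·(t·v + w)].

x_1(t) = 2c_1e^(-5t) + 2c_2te^(-5t) - 3c_2e^(-5t), x_2(t) = -c_1e^(-5t) - c_2te^(-5t) + c_2e^(-5t)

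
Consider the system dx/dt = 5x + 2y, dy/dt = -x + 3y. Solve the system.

x(t) = K_1e^(4t)sin(t) + K_1e^(4t)cos(t) + K_2e^(4t)sin(t) - K_2e^(4t)cos(t), y(t) = -K_1e^(4t)sin(t) + K_2e^(4t)cos(t)

Coefficient matrix A = [[5, 2], [-1, 3]].
Characteristic polynomial det(A - λI) = λ^2 - 8λ + 17 = 0.
Eigenvalues λ = 4 ± i (complex conjugate pair).
For λ=4+i: an eigenvector is (1,0) - i(1,-1) = (1 - i, 0 + i).
A real fundamental pair from Re and Im of e^((4+i)t)v: X_1 = e^(4t)(cos(t)·(1,0) + sin(t)·(1,-1)), X_2 = e^(4t)(sin(t)·(1,0) - cos(t)·(1,-1)).
General solution: K_1X_1 + K_2X_2.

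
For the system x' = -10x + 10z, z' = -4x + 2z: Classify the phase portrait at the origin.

A = [[-10,10],[-4,2]]; det(A-λI) = λ^2 + 8λ + 20.
λ = -4 ± 2i: negative real part.

stable spiral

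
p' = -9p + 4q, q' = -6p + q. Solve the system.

p(t) = C_1e^(-5t) - 2C_2e^(-3t), q(t) = C_1e^(-5t) - 3C_2e^(-3t)

Coefficient matrix A = [[-9, 4], [-6, 1]].
Characteristic polynomial det(A - λI) = λ^2 + 8λ + 15 = 0.
Eigenvalues λ = -5, -3.
For λ=-5: (A-λI) row 1 is [-4, 4], so an eigenvector is (1, 1).
For λ=-3: (A-λI) row 1 is [-6, 4], so an eigenvector is (-2, -3).
General solution: C_1e^(-5t)(1,1) + C_2e^(-3t)(-2,-3).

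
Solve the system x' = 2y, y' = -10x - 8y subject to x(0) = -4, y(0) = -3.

x(t) = -11e^(-4t)sin(2t) - 4e^(-4t)cos(2t), y(t) = 26e^(-4t)sin(2t) - 3e^(-4t)cos(2t)

Coefficient matrix A = [[0, 2], [-10, -8]].
Characteristic polynomial det(A - λI) = λ^2 + 8λ + 20 = 0.
Eigenvalues λ = -4 ± 2i (complex conjugate pair).
For λ=-4+2i: an eigenvector is (-1,2) - i(0,1) = (-1, 2 - i).
A real fundamental pair from Re and Im of e^((-4+2i)t)v: X_1 = e^(-4t)(cos(2t)·(-1,2) + sin(2t)·(0,1)), X_2 = e^(-4t)(sin(2t)·(-1,2) - cos(2t)·(0,1)).
General solution: K_1X_1 + K_2X_2.
Applying x(0)=-4, y(0)=-3 gives K_1=4, K_2=11.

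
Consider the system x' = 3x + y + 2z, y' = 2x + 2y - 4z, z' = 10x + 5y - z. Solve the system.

Coefficient matrix A = [[3, 1, 2], [2, 2, -4], [10, 5, -1]].
det(A - λI) = 0 gives eigenvalues λ = 1, -1, 4.
For λ=1: eigenvector (1,-2,0).
For λ=-1: eigenvector (-1,2,1).
For λ=4: eigenvector (1,-1,1).
General solution: C_1e^(t)(1,-2,0) + C_2e^(-t)(-1,2,1) + C_3e^(4t)(1,-1,1).

x(t) = C_1e^(t) - C_2e^(-t) + C_3e^(4t), y(t) = -2C_1e^(t) + 2C_2e^(-t) - C_3e^(4t), z(t) = C_2e^(-t) + C_3e^(4t)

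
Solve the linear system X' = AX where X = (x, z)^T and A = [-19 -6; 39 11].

Coefficient matrix A = [[-19, -6], [39, 11]].
Characteristic polynomial det(A - λI) = λ^2 + 8λ + 25 = 0.
Eigenvalues λ = -4 ± 3i (complex conjugate pair).
For λ=-4+3i: an eigenvector is (1,-3) - i(1,-2) = (1 - i, -3 + 2i).
A real fundamental pair from Re and Im of e^((-4+3i)t)v: X_1 = e^(-4t)(cos(3t)·(1,-3) + sin(3t)·(1,-2)), X_2 = e^(-4t)(sin(3t)·(1,-3) - cos(3t)·(1,-2)).
General solution: c_1X_1 + c_2X_2.

x(t) = c_1e^(-4t)sin(3t) + c_1e^(-4t)cos(3t) + c_2e^(-4t)sin(3t) - c_2e^(-4t)cos(3t), z(t) = -2c_1e^(-4t)sin(3t) - 3c_1e^(-4t)cos(3t) - 3c_2e^(-4t)sin(3t) + 2c_2e^(-4t)cos(3t)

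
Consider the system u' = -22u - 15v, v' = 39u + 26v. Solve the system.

u(t) = -2c_1e^(2t)sin(3t) - c_1e^(2t)cos(3t) - c_2e^(2t)sin(3t) + 2c_2e^(2t)cos(3t), v(t) = 3c_1e^(2t)sin(3t) + 2c_1e^(2t)cos(3t) + 2c_2e^(2t)sin(3t) - 3c_2e^(2t)cos(3t)

Coefficient matrix A = [[-22, -15], [39, 26]].
Characteristic polynomial det(A - λI) = λ^2 - 4λ + 13 = 0.
Eigenvalues λ = 2 ± 3i (complex conjugate pair).
For λ=2+3i: an eigenvector is (-1,2) - i(-2,3) = (-1 + 2i, 2 - 3i).
A real fundamental pair from Re and Im of e^((2+3i)t)v: X_1 = e^(2t)(cos(3t)·(-1,2) + sin(3t)·(-2,3)), X_2 = e^(2t)(sin(3t)·(-1,2) - cos(3t)·(-2,3)).
General solution: c_1X_1 + c_2X_2.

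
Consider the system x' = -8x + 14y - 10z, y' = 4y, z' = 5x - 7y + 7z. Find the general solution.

Coefficient matrix A = [[-8, 14, -10], [0, 4, 0], [5, -7, 7]].
det(A - λI) = 0 gives eigenvalues λ = 2, 4, -3.
For λ=2: eigenvector (-1,0,1).
For λ=4: eigenvector (2,1,-1).
For λ=-3: eigenvector (2,0,-1).
General solution: K_1e^(2t)(-1,0,1) + K_2e^(4t)(2,1,-1) + K_3e^(-3t)(2,0,-1).

x(t) = -K_1e^(2t) + 2K_2e^(4t) + 2K_3e^(-3t), y(t) = K_2e^(4t), z(t) = K_1e^(2t) - K_2e^(4t) - K_3e^(-3t)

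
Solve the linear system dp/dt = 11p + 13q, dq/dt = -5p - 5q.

Coefficient matrix A = [[11, 13], [-5, -5]].
Characteristic polynomial det(A - λI) = λ^2 - 6λ + 10 = 0.
Eigenvalues λ = 3 ± i (complex conjugate pair).
For λ=3+i: an eigenvector is (3,-2) - i(-2,1) = (3 + 2i, -2 - i).
A real fundamental pair from Re and Im of e^((3+i)t)v: X_1 = e^(3t)(cos(t)·(3,-2) + sin(t)·(-2,1)), X_2 = e^(3t)(sin(t)·(3,-2) - cos(t)·(-2,1)).
General solution: K_1X_1 + K_2X_2.

p(t) = -2K_1e^(3t)sin(t) + 3K_1e^(3t)cos(t) + 3K_2e^(3t)sin(t) + 2K_2e^(3t)cos(t), q(t) = K_1e^(3t)sin(t) - 2K_1e^(3t)cos(t) - 2K_2e^(3t)sin(t) - K_2e^(3t)cos(t)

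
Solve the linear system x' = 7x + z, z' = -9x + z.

Coefficient matrix A = [[7, 1], [-9, 1]].
Characteristic polynomial det(A - λI) = λ^2 - 8λ + 16 = 0.
Single eigenvalue λ = 4 with algebraic multiplicity 2.
Eigenvector v = (1,-3); generalized eigenvector w with (A-λI)w=v is (0,1).
General solution: e^(4t)[c_1·v + c_2·(t·v + w)].

x(t) = c_1e^(4t) + c_2te^(4t), z(t) = -3c_1e^(4t) - 3c_2te^(4t) + c_2e^(4t)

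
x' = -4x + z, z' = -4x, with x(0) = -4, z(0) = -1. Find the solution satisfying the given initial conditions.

x(t) = 7te^(-2t) - 4e^(-2t), z(t) = 14te^(-2t) - e^(-2t)

Coefficient matrix A = [[-4, 1], [-4, 0]].
Characteristic polynomial det(A - λI) = λ^2 + 4λ + 4 = 0.
Single eigenvalue λ = -2 with algebraic multiplicity 2.
Eigenvector v = (-1,-2); generalized eigenvector w with (A-λI)w=v is (2,3).
General solution: e^(-2t)[c_1·v + c_2·(t·v + w)].
Applying x(0)=-4, z(0)=-1 gives c_1=-10, c_2=-7.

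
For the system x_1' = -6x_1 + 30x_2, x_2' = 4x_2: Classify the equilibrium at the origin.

saddle

A = [[-6,30],[0,4]]; det(A-λI) = λ^2 + 2λ - 24.
λ = -6, 4: opposite signs.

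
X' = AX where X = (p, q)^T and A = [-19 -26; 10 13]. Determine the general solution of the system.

p(t) = 2c_1e^(-3t)sin(2t) + 3c_1e^(-3t)cos(2t) + 3c_2e^(-3t)sin(2t) - 2c_2e^(-3t)cos(2t), q(t) = -c_1e^(-3t)sin(2t) - 2c_1e^(-3t)cos(2t) - 2c_2e^(-3t)sin(2t) + c_2e^(-3t)cos(2t)

Coefficient matrix A = [[-19, -26], [10, 13]].
Characteristic polynomial det(A - λI) = λ^2 + 6λ + 13 = 0.
Eigenvalues λ = -3 ± 2i (complex conjugate pair).
For λ=-3+2i: an eigenvector is (3,-2) - i(2,-1) = (3 - 2i, -2 + i).
A real fundamental pair from Re and Im of e^((-3+2i)t)v: X_1 = e^(-3t)(cos(2t)·(3,-2) + sin(2t)·(2,-1)), X_2 = e^(-3t)(sin(2t)·(3,-2) - cos(2t)·(2,-1)).
General solution: c_1X_1 + c_2X_2.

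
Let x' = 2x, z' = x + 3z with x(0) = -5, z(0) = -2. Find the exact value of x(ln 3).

-45

A = [[2,0],[1,3]]; eigenvalues λ = 3, 2.
Eigenvectors: (0,1) for λ=3, (-1,1) for λ=2.
From the initial condition, c_1 = -7, c_2 = 5.
x(ln 3) = (-7)(3^3)(0) + (5)(3^2)(-1) = -45.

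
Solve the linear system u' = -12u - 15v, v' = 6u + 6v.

u(t) = -K_1e^(-3t)sin(3t) + 2K_1e^(-3t)cos(3t) + 2K_2e^(-3t)sin(3t) + K_2e^(-3t)cos(3t), v(t) = K_1e^(-3t)sin(3t) - K_1e^(-3t)cos(3t) - K_2e^(-3t)sin(3t) - K_2e^(-3t)cos(3t)

Coefficient matrix A = [[-12, -15], [6, 6]].
Characteristic polynomial det(A - λI) = λ^2 + 6λ + 18 = 0.
Eigenvalues λ = -3 ± 3i (complex conjugate pair).
For λ=-3+3i: an eigenvector is (2,-1) - i(-1,1) = (2 + i, -1 - i).
A real fundamental pair from Re and Im of e^((-3+3i)t)v: X_1 = e^(-3t)(cos(3t)·(2,-1) + sin(3t)·(-1,1)), X_2 = e^(-3t)(sin(3t)·(2,-1) - cos(3t)·(-1,1)).
General solution: K_1X_1 + K_2X_2.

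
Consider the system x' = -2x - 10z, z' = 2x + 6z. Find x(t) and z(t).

x(t) = 2C_1e^(2t)sin(2t) - C_1e^(2t)cos(2t) - C_2e^(2t)sin(2t) - 2C_2e^(2t)cos(2t), z(t) = -C_1e^(2t)sin(2t) + C_2e^(2t)cos(2t)

Coefficient matrix A = [[-2, -10], [2, 6]].
Characteristic polynomial det(A - λI) = λ^2 - 4λ + 8 = 0.
Eigenvalues λ = 2 ± 2i (complex conjugate pair).
For λ=2+2i: an eigenvector is (-1,0) - i(2,-1) = (-1 - 2i, 0 + i).
A real fundamental pair from Re and Im of e^((2+2i)t)v: X_1 = e^(2t)(cos(2t)·(-1,0) + sin(2t)·(2,-1)), X_2 = e^(2t)(sin(2t)·(-1,0) - cos(2t)·(2,-1)).
General solution: C_1X_1 + C_2X_2.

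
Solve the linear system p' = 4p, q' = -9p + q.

Coefficient matrix A = [[4, 0], [-9, 1]].
Characteristic polynomial det(A - λI) = λ^2 - 5λ + 4 = 0.
Eigenvalues λ = 1, 4.
For λ=1: (A-λI) row 1 is [3, 0], so an eigenvector is (0, -1).
For λ=4: (A-λI) row 2 is [-9, -3], so an eigenvector is (-1, 3).
General solution: c_1e^(t)(0,-1) + c_2e^(4t)(-1,3).

p(t) = -c_2e^(4t), q(t) = -c_1e^(t) + 3c_2e^(4t)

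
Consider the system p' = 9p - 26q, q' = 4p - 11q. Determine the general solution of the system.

Coefficient matrix A = [[9, -26], [4, -11]].
Characteristic polynomial det(A - λI) = λ^2 + 2λ + 5 = 0.
Eigenvalues λ = -1 ± 2i (complex conjugate pair).
For λ=-1+2i: an eigenvector is (-3,-1) - i(-2,-1) = (-3 + 2i, -1 + i).
A real fundamental pair from Re and Im of e^((-1+2i)t)v: X_1 = e^(-t)(cos(2t)·(-3,-1) + sin(2t)·(-2,-1)), X_2 = e^(-t)(sin(2t)·(-3,-1) - cos(2t)·(-2,-1)).
General solution: K_1X_1 + K_2X_2.

p(t) = -2K_1e^(-t)sin(2t) - 3K_1e^(-t)cos(2t) - 3K_2e^(-t)sin(2t) + 2K_2e^(-t)cos(2t), q(t) = -K_1e^(-t)sin(2t) - K_1e^(-t)cos(2t) - K_2e^(-t)sin(2t) + K_2e^(-t)cos(2t)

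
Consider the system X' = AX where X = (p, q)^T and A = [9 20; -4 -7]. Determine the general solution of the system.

Coefficient matrix A = [[9, 20], [-4, -7]].
Characteristic polynomial det(A - λI) = λ^2 - 2λ + 17 = 0.
Eigenvalues λ = 1 ± 4i (complex conjugate pair).
For λ=1+4i: an eigenvector is (-1,0) - i(-2,1) = (-1 + 2i, 0 - i).
A real fundamental pair from Re and Im of e^((1+4i)t)v: X_1 = e^(t)(cos(4t)·(-1,0) + sin(4t)·(-2,1)), X_2 = e^(t)(sin(4t)·(-1,0) - cos(4t)·(-2,1)).
General solution: K_1X_1 + K_2X_2.

p(t) = -2K_1e^(t)sin(4t) - K_1e^(t)cos(4t) - K_2e^(t)sin(4t) + 2K_2e^(t)cos(4t), q(t) = K_1e^(t)sin(4t) - K_2e^(t)cos(4t)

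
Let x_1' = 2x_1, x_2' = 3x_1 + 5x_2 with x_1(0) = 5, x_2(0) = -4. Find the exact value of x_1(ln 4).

A = [[2,0],[3,5]]; eigenvalues λ = 2, 5.
Eigenvectors: (-1,1) for λ=2, (0,1) for λ=5.
From the initial condition, c_1 = -5, c_2 = 1.
x_1(ln 4) = (-5)(4^2)(-1) + (1)(4^5)(0) = 80.

80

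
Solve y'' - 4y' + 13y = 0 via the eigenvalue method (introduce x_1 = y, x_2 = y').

Let x_1 = y, x_2 = y'. Then x_1' = x_2 and x_2' = -13x_1 + 4x_2.
A = [[0,1],[-13,4]]; det(A-λI) = λ^2 - 4λ + 13.
Eigenvalues λ = 2 ± 3i.

y(t) = c_1e^(2t)cos(3t) + c_2e^(2t)sin(3t)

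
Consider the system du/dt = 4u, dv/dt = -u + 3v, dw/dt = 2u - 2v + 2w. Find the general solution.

Coefficient matrix A = [[4, 0, 0], [-1, 3, 0], [2, -2, 2]].
det(A - λI) = 0 gives eigenvalues λ = 4, 2, 3.
For λ=4: eigenvector (1,-1,2).
For λ=2: eigenvector (0,0,1).
For λ=3: eigenvector (0,1,-2).
General solution: C_1e^(4t)(1,-1,2) + C_2e^(2t)(0,0,1) + C_3e^(3t)(0,1,-2).

u(t) = C_1e^(4t), v(t) = -C_1e^(4t) + C_3e^(3t), w(t) = 2C_1e^(4t) + C_2e^(2t) - 2C_3e^(3t)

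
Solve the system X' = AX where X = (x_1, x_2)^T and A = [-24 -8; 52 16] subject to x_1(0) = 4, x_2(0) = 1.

x_1(t) = -22e^(-4t)sin(4t) + 4e^(-4t)cos(4t), x_2(t) = 57e^(-4t)sin(4t) + e^(-4t)cos(4t)

Coefficient matrix A = [[-24, -8], [52, 16]].
Characteristic polynomial det(A - λI) = λ^2 + 8λ + 32 = 0.
Eigenvalues λ = -4 ± 4i (complex conjugate pair).
For λ=-4+4i: an eigenvector is (-1,2) - i(1,-3) = (-1 - i, 2 + 3i).
A real fundamental pair from Re and Im of e^((-4+4i)t)v: X_1 = e^(-4t)(cos(4t)·(-1,2) + sin(4t)·(1,-3)), X_2 = e^(-4t)(sin(4t)·(-1,2) - cos(4t)·(1,-3)).
General solution: c_1X_1 + c_2X_2.
Applying x_1(0)=4, x_2(0)=1 gives c_1=-13, c_2=9.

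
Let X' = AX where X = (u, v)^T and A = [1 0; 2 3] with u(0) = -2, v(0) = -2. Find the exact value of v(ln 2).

A = [[1,0],[2,3]]; eigenvalues λ = 1, 3.
Eigenvectors: (-1,1) for λ=1, (0,1) for λ=3.
From the initial condition, c_1 = 2, c_2 = -4.
v(ln 2) = (2)(2^1)(1) + (-4)(2^3)(1) = -28.

-28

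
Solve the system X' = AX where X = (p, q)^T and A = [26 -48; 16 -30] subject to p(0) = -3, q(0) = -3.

Coefficient matrix A = [[26, -48], [16, -30]].
Characteristic polynomial det(A - λI) = λ^2 + 4λ - 12 = 0.
Eigenvalues λ = -6, 2.
For λ=-6: (A-λI) row 1 is [32, -48], so an eigenvector is (-3, -2).
For λ=2: (A-λI) row 1 is [24, -48], so an eigenvector is (-2, -1).
General solution: K_1e^(-6t)(-3,-2) + K_2e^(2t)(-2,-1).
Applying p(0)=-3, q(0)=-3 gives K_1=3, K_2=-3.

p(t) = 6e^(2t) - 9e^(-6t), q(t) = 3e^(2t) - 6e^(-6t)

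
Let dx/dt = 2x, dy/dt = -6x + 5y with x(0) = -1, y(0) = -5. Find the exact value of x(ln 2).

-4

A = [[2,0],[-6,5]]; eigenvalues λ = 5, 2.
Eigenvectors: (0,1) for λ=5, (-1,-2) for λ=2.
From the initial condition, c_1 = -3, c_2 = 1.
x(ln 2) = (-3)(2^5)(0) + (1)(2^2)(-1) = -4.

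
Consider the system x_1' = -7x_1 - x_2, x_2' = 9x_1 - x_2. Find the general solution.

Coefficient matrix A = [[-7, -1], [9, -1]].
Characteristic polynomial det(A - λI) = λ^2 + 8λ + 16 = 0.
Single eigenvalue λ = -4 with algebraic multiplicity 2.
Eigenvector v = (1,-3); generalized eigenvector w with (A-λI)w=v is (0,-1).
General solution: e^(-4t)[C_1·v + C_2·(t·v + w)].

x_1(t) = C_1e^(-4t) + C_2te^(-4t), x_2(t) = -3C_1e^(-4t) - 3C_2te^(-4t) - C_2e^(-4t)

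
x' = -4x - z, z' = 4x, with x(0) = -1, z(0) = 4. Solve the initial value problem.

Coefficient matrix A = [[-4, -1], [4, 0]].
Characteristic polynomial det(A - λI) = λ^2 + 4λ + 4 = 0.
Single eigenvalue λ = -2 with algebraic multiplicity 2.
Eigenvector v = (1,-2); generalized eigenvector w with (A-λI)w=v is (-1,1).
General solution: e^(-2t)[K_1·v + K_2·(t·v + w)].
Applying x(0)=-1, z(0)=4 gives K_1=-3, K_2=-2.

x(t) = -2te^(-2t) - e^(-2t), z(t) = 4te^(-2t) + 4e^(-2t)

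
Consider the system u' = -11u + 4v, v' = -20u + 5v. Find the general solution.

Coefficient matrix A = [[-11, 4], [-20, 5]].
Characteristic polynomial det(A - λI) = λ^2 + 6λ + 25 = 0.
Eigenvalues λ = -3 ± 4i (complex conjugate pair).
For λ=-3+4i: an eigenvector is (0,1) - i(1,2) = (0 - i, 1 - 2i).
A real fundamental pair from Re and Im of e^((-3+4i)t)v: X_1 = e^(-3t)(cos(4t)·(0,1) + sin(4t)·(1,2)), X_2 = e^(-3t)(sin(4t)·(0,1) - cos(4t)·(1,2)).
General solution: c_1X_1 + c_2X_2.

u(t) = c_1e^(-3t)sin(4t) - c_2e^(-3t)cos(4t), v(t) = 2c_1e^(-3t)sin(4t) + c_1e^(-3t)cos(4t) + c_2e^(-3t)sin(4t) - 2c_2e^(-3t)cos(4t)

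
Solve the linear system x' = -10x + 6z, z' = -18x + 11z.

x(t) = -C_1e^(2t) - 2C_2e^(-t), z(t) = -2C_1e^(2t) - 3C_2e^(-t)

Coefficient matrix A = [[-10, 6], [-18, 11]].
Characteristic polynomial det(A - λI) = λ^2 - λ - 2 = 0.
Eigenvalues λ = 2, -1.
For λ=2: (A-λI) row 1 is [-12, 6], so an eigenvector is (-1, -2).
For λ=-1: (A-λI) row 1 is [-9, 6], so an eigenvector is (-2, -3).
General solution: C_1e^(2t)(-1,-2) + C_2e^(-t)(-2,-3).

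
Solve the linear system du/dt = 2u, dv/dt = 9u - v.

u(t) = C_1e^(2t), v(t) = 3C_1e^(2t) + C_2e^(-t)

Coefficient matrix A = [[2, 0], [9, -1]].
Characteristic polynomial det(A - λI) = λ^2 - λ - 2 = 0.
Eigenvalues λ = 2, -1.
For λ=2: (A-λI) row 2 is [9, -3], so an eigenvector is (1, 3).
For λ=-1: (A-λI) row 1 is [3, 0], so an eigenvector is (0, 1).
General solution: C_1e^(2t)(1,3) + C_2e^(-t)(0,1).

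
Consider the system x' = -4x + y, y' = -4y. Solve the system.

x(t) = K_1e^(-4t) + K_2te^(-4t) - 3K_2e^(-4t), y(t) = K_2e^(-4t)

Coefficient matrix A = [[-4, 1], [0, -4]].
Characteristic polynomial det(A - λI) = λ^2 + 8λ + 16 = 0.
Single eigenvalue λ = -4 with algebraic multiplicity 2.
Eigenvector v = (1,0); generalized eigenvector w with (A-λI)w=v is (-3,1).
General solution: e^(-4t)[K_1·v + K_2·(t·v + w)].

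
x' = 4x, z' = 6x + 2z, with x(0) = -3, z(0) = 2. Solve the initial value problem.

x(t) = -3e^(4t), z(t) = -9e^(4t) + 11e^(2t)

Coefficient matrix A = [[4, 0], [6, 2]].
Characteristic polynomial det(A - λI) = λ^2 - 6λ + 8 = 0.
Eigenvalues λ = 4, 2.
For λ=4: (A-λI) row 2 is [6, -2], so an eigenvector is (-1, -3).
For λ=2: (A-λI) row 1 is [2, 0], so an eigenvector is (0, -1).
General solution: K_1e^(4t)(-1,-3) + K_2e^(2t)(0,-1).
Applying x(0)=-3, z(0)=2 gives K_1=3, K_2=-11.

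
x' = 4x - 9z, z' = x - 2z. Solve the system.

x(t) = 3K_1e^(t) + 3K_2te^(t) - 2K_2e^(t), z(t) = K_1e^(t) + K_2te^(t) - K_2e^(t)

Coefficient matrix A = [[4, -9], [1, -2]].
Characteristic polynomial det(A - λI) = λ^2 - 2λ + 1 = 0.
Single eigenvalue λ = 1 with algebraic multiplicity 2.
Eigenvector v = (3,1); generalized eigenvector w with (A-λI)w=v is (-2,-1).
General solution: e^(t)[K_1·v + K_2·(t·v + w)].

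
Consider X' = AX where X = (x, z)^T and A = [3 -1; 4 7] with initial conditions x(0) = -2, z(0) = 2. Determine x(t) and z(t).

x(t) = 2te^(5t) - 2e^(5t), z(t) = -4te^(5t) + 2e^(5t)

Coefficient matrix A = [[3, -1], [4, 7]].
Characteristic polynomial det(A - λI) = λ^2 - 10λ + 25 = 0.
Single eigenvalue λ = 5 with algebraic multiplicity 2.
Eigenvector v = (1,-2); generalized eigenvector w with (A-λI)w=v is (-1,1).
General solution: e^(5t)[K_1·v + K_2·(t·v + w)].
Applying x(0)=-2, z(0)=2 gives K_1=0, K_2=2.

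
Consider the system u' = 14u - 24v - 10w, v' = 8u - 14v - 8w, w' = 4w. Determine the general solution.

u(t) = C_1e^(4t) + 2C_2e^(2t) - 3C_3e^(-2t), v(t) = C_2e^(2t) - 2C_3e^(-2t), w(t) = C_1e^(4t)

Coefficient matrix A = [[14, -24, -10], [8, -14, -8], [0, 0, 4]].
det(A - λI) = 0 gives eigenvalues λ = 4, 2, -2.
For λ=4: eigenvector (1,0,1).
For λ=2: eigenvector (2,1,0).
For λ=-2: eigenvector (-3,-2,0).
General solution: C_1e^(4t)(1,0,1) + C_2e^(2t)(2,1,0) + C_3e^(-2t)(-3,-2,0).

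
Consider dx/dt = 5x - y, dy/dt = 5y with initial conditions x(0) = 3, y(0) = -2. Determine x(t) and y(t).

x(t) = 2te^(5t) + 3e^(5t), y(t) = -2e^(5t)

Coefficient matrix A = [[5, -1], [0, 5]].
Characteristic polynomial det(A - λI) = λ^2 - 10λ + 25 = 0.
Single eigenvalue λ = 5 with algebraic multiplicity 2.
Eigenvector v = (1,0); generalized eigenvector w with (A-λI)w=v is (-1,-1).
General solution: e^(5t)[K_1·v + K_2·(t·v + w)].
Applying x(0)=3, y(0)=-2 gives K_1=5, K_2=2.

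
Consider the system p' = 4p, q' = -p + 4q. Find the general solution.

Coefficient matrix A = [[4, 0], [-1, 4]].
Characteristic polynomial det(A - λI) = λ^2 - 8λ + 16 = 0.
Single eigenvalue λ = 4 with algebraic multiplicity 2.
Eigenvector v = (0,-1); generalized eigenvector w with (A-λI)w=v is (1,-1).
General solution: e^(4t)[c_1·v + c_2·(t·v + w)].

p(t) = c_2e^(4t), q(t) = -c_1e^(4t) - c_2te^(4t) - c_2e^(4t)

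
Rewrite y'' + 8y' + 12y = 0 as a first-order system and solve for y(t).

Let x_1 = y, x_2 = y'. Then x_1' = x_2 and x_2' = -12x_1 - 8x_2.
A = [[0,1],[-12,-8]]; det(A-λI) = λ^2 + 8λ + 12.
Eigenvalues λ = -2, -6 with eigenvectors (1,-2), (1,-6).

y(t) = K_1e^(-2t) + K_2e^(-6t)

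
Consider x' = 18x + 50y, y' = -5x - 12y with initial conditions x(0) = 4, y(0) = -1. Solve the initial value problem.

Coefficient matrix A = [[18, 50], [-5, -12]].
Characteristic polynomial det(A - λI) = λ^2 - 6λ + 34 = 0.
Eigenvalues λ = 3 ± 5i (complex conjugate pair).
For λ=3+5i: an eigenvector is (1,0) - i(3,-1) = (1 - 3i, 0 + i).
A real fundamental pair from Re and Im of e^((3+5i)t)v: X_1 = e^(3t)(cos(5t)·(1,0) + sin(5t)·(3,-1)), X_2 = e^(3t)(sin(5t)·(1,0) - cos(5t)·(3,-1)).
General solution: c_1X_1 + c_2X_2.
Applying x(0)=4, y(0)=-1 gives c_1=1, c_2=-1.

x(t) = 2e^(3t)sin(5t) + 4e^(3t)cos(5t), y(t) = -e^(3t)sin(5t) - e^(3t)cos(5t)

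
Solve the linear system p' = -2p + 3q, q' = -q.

p(t) = -K_1e^(-2t) - 3K_2e^(-t), q(t) = -K_2e^(-t)

Coefficient matrix A = [[-2, 3], [0, -1]].
Characteristic polynomial det(A - λI) = λ^2 + 3λ + 2 = 0.
Eigenvalues λ = -2, -1.
For λ=-2: (A-λI) row 1 is [0, 3], so an eigenvector is (-1, 0).
For λ=-1: (A-λI) row 1 is [-1, 3], so an eigenvector is (-3, -1).
General solution: K_1e^(-2t)(-1,0) + K_2e^(-t)(-3,-1).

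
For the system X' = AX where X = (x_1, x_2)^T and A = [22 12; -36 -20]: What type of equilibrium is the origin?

A = [[22,12],[-36,-20]]; det(A-λI) = λ^2 - 2λ - 8.
λ = 4, -2: opposite signs.

saddle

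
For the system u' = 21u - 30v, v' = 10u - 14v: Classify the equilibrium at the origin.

A = [[21,-30],[10,-14]]; det(A-λI) = λ^2 - 7λ + 6.
λ = 1, 6: both positive.

unstable node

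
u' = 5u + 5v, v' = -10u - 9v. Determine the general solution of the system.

Coefficient matrix A = [[5, 5], [-10, -9]].
Characteristic polynomial det(A - λI) = λ^2 + 4λ + 5 = 0.
Eigenvalues λ = -2 ± i (complex conjugate pair).
For λ=-2+i: an eigenvector is (1,-1) - i(2,-3) = (1 - 2i, -1 + 3i).
A real fundamental pair from Re and Im of e^((-2+i)t)v: X_1 = e^(-2t)(cos(t)·(1,-1) + sin(t)·(2,-3)), X_2 = e^(-2t)(sin(t)·(1,-1) - cos(t)·(2,-3)).
General solution: K_1X_1 + K_2X_2.

u(t) = 2K_1e^(-2t)sin(t) + K_1e^(-2t)cos(t) + K_2e^(-2t)sin(t) - 2K_2e^(-2t)cos(t), v(t) = -3K_1e^(-2t)sin(t) - K_1e^(-2t)cos(t) - K_2e^(-2t)sin(t) + 3K_2e^(-2t)cos(t)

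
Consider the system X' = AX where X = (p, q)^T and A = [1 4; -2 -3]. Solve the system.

p(t) = -C_1e^(-t)sin(2t) + C_1e^(-t)cos(2t) + C_2e^(-t)sin(2t) + C_2e^(-t)cos(2t), q(t) = -C_1e^(-t)cos(2t) - C_2e^(-t)sin(2t)

Coefficient matrix A = [[1, 4], [-2, -3]].
Characteristic polynomial det(A - λI) = λ^2 + 2λ + 5 = 0.
Eigenvalues λ = -1 ± 2i (complex conjugate pair).
For λ=-1+2i: an eigenvector is (1,-1) - i(-1,0) = (1 + i, -1).
A real fundamental pair from Re and Im of e^((-1+2i)t)v: X_1 = e^(-t)(cos(2t)·(1,-1) + sin(2t)·(-1,0)), X_2 = e^(-t)(sin(2t)·(1,-1) - cos(2t)·(-1,0)).
General solution: C_1X_1 + C_2X_2.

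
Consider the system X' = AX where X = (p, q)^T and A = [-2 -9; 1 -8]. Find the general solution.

p(t) = -3K_1e^(-5t) - 3K_2te^(-5t) + 2K_2e^(-5t), q(t) = -K_1e^(-5t) - K_2te^(-5t) + K_2e^(-5t)

Coefficient matrix A = [[-2, -9], [1, -8]].
Characteristic polynomial det(A - λI) = λ^2 + 10λ + 25 = 0.
Single eigenvalue λ = -5 with algebraic multiplicity 2.
Eigenvector v = (-3,-1); generalized eigenvector w with (A-λI)w=v is (2,1).
General solution: e^(-5t)[K_1·v + K_2·(t·v + w)].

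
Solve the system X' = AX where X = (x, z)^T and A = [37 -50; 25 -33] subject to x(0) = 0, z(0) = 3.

Coefficient matrix A = [[37, -50], [25, -33]].
Characteristic polynomial det(A - λI) = λ^2 - 4λ + 29 = 0.
Eigenvalues λ = 2 ± 5i (complex conjugate pair).
For λ=2+5i: an eigenvector is (3,2) - i(1,1) = (3 - i, 2 - i).
A real fundamental pair from Re and Im of e^((2+5i)t)v: X_1 = e^(2t)(cos(5t)·(3,2) + sin(5t)·(1,1)), X_2 = e^(2t)(sin(5t)·(3,2) - cos(5t)·(1,1)).
General solution: K_1X_1 + K_2X_2.
Applying x(0)=0, z(0)=3 gives K_1=-3, K_2=-9.

x(t) = -30e^(2t)sin(5t), z(t) = -21e^(2t)sin(5t) + 3e^(2t)cos(5t)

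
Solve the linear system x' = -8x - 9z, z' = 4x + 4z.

x(t) = 3C_1e^(-2t) + 3C_2te^(-2t) + C_2e^(-2t), z(t) = -2C_1e^(-2t) - 2C_2te^(-2t) - C_2e^(-2t)

Coefficient matrix A = [[-8, -9], [4, 4]].
Characteristic polynomial det(A - λI) = λ^2 + 4λ + 4 = 0.
Single eigenvalue λ = -2 with algebraic multiplicity 2.
Eigenvector v = (3,-2); generalized eigenvector w with (A-λI)w=v is (1,-1).
General solution: e^(-2t)[C_1·v + C_2·(t·v + w)].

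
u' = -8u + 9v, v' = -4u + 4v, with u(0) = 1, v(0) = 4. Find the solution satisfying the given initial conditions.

u(t) = 30te^(-2t) + e^(-2t), v(t) = 20te^(-2t) + 4e^(-2t)

Coefficient matrix A = [[-8, 9], [-4, 4]].
Characteristic polynomial det(A - λI) = λ^2 + 4λ + 4 = 0.
Single eigenvalue λ = -2 with algebraic multiplicity 2.
Eigenvector v = (3,2); generalized eigenvector w with (A-λI)w=v is (-2,-1).
General solution: e^(-2t)[K_1·v + K_2·(t·v + w)].
Applying u(0)=1, v(0)=4 gives K_1=7, K_2=10.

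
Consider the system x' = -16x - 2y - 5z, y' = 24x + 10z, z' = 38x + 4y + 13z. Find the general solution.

Coefficient matrix A = [[-16, -2, -5], [24, 0, 10], [38, 4, 13]].
det(A - λI) = 0 gives eigenvalues λ = -2, 3, -4.
For λ=-2: eigenvector (1,-2,-2).
For λ=3: eigenvector (1,-2,-3).
For λ=-4: eigenvector (-1,1,2).
General solution: C_1e^(-2t)(1,-2,-2) + C_2e^(3t)(1,-2,-3) + C_3e^(-4t)(-1,1,2).

x(t) = C_1e^(-2t) + C_2e^(3t) - C_3e^(-4t), y(t) = -2C_1e^(-2t) - 2C_2e^(3t) + C_3e^(-4t), z(t) = -2C_1e^(-2t) - 3C_2e^(3t) + 2C_3e^(-4t)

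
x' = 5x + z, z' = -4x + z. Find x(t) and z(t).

x(t) = -K_1e^(3t) - K_2te^(3t) - K_2e^(3t), z(t) = 2K_1e^(3t) + 2K_2te^(3t) + K_2e^(3t)

Coefficient matrix A = [[5, 1], [-4, 1]].
Characteristic polynomial det(A - λI) = λ^2 - 6λ + 9 = 0.
Single eigenvalue λ = 3 with algebraic multiplicity 2.
Eigenvector v = (-1,2); generalized eigenvector w with (A-λI)w=v is (-1,1).
General solution: e^(3t)[K_1·v + K_2·(t·v + w)].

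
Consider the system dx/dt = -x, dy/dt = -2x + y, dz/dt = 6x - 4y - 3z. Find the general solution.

x(t) = K_3e^(-t), y(t) = K_2e^(t) + K_3e^(-t), z(t) = K_1e^(-3t) - K_2e^(t) + K_3e^(-t)

Coefficient matrix A = [[-1, 0, 0], [-2, 1, 0], [6, -4, -3]].
det(A - λI) = 0 gives eigenvalues λ = -3, 1, -1.
For λ=-3: eigenvector (0,0,1).
For λ=1: eigenvector (0,1,-1).
For λ=-1: eigenvector (1,1,1).
General solution: K_1e^(-3t)(0,0,1) + K_2e^(t)(0,1,-1) + K_3e^(-t)(1,1,1).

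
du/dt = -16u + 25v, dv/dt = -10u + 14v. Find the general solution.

u(t) = -c_1e^(-t)sin(5t) + 2c_1e^(-t)cos(5t) + 2c_2e^(-t)sin(5t) + c_2e^(-t)cos(5t), v(t) = -c_1e^(-t)sin(5t) + c_1e^(-t)cos(5t) + c_2e^(-t)sin(5t) + c_2e^(-t)cos(5t)

Coefficient matrix A = [[-16, 25], [-10, 14]].
Characteristic polynomial det(A - λI) = λ^2 + 2λ + 26 = 0.
Eigenvalues λ = -1 ± 5i (complex conjugate pair).
For λ=-1+5i: an eigenvector is (2,1) - i(-1,-1) = (2 + i, 1 + i).
A real fundamental pair from Re and Im of e^((-1+5i)t)v: X_1 = e^(-t)(cos(5t)·(2,1) + sin(5t)·(-1,-1)), X_2 = e^(-t)(sin(5t)·(2,1) - cos(5t)·(-1,-1)).
General solution: c_1X_1 + c_2X_2.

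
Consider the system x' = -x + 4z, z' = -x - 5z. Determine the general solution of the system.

Coefficient matrix A = [[-1, 4], [-1, -5]].
Characteristic polynomial det(A - λI) = λ^2 + 6λ + 9 = 0.
Single eigenvalue λ = -3 with algebraic multiplicity 2.
Eigenvector v = (-2,1); generalized eigenvector w with (A-λI)w=v is (3,-2).
General solution: e^(-3t)[c_1·v + c_2·(t·v + w)].

x(t) = -2c_1e^(-3t) - 2c_2te^(-3t) + 3c_2e^(-3t), z(t) = c_1e^(-3t) + c_2te^(-3t) - 2c_2e^(-3t)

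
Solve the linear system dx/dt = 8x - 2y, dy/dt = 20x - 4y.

Coefficient matrix A = [[8, -2], [20, -4]].
Characteristic polynomial det(A - λI) = λ^2 - 4λ + 8 = 0.
Eigenvalues λ = 2 ± 2i (complex conjugate pair).
For λ=2+2i: an eigenvector is (0,-1) - i(1,3) = (0 - i, -1 - 3i).
A real fundamental pair from Re and Im of e^((2+2i)t)v: X_1 = e^(2t)(cos(2t)·(0,-1) + sin(2t)·(1,3)), X_2 = e^(2t)(sin(2t)·(0,-1) - cos(2t)·(1,3)).
General solution: C_1X_1 + C_2X_2.

x(t) = C_1e^(2t)sin(2t) - C_2e^(2t)cos(2t), y(t) = 3C_1e^(2t)sin(2t) - C_1e^(2t)cos(2t) - C_2e^(2t)sin(2t) - 3C_2e^(2t)cos(2t)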